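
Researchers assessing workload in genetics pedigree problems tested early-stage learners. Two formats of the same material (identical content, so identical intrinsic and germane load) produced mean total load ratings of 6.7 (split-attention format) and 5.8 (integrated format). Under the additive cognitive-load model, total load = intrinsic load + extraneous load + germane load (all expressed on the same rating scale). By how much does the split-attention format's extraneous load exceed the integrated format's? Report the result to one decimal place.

Intrinsic and germane load are equal across formats, so the difference in total load equals the difference in extraneous load.
Extraneous-load difference = 6.7 − 5.8 = 0.9.

0.9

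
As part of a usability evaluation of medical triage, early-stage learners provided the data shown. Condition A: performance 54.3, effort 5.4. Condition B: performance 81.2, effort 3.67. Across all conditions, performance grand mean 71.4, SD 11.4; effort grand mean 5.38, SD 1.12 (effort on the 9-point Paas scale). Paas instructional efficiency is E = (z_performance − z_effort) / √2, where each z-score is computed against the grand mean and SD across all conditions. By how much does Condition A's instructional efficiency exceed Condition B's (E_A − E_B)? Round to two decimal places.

Condition A: z_P = (54.3 − 71.4)/11.4 = -1.5000; z_E = (5.4 − 5.38)/1.12 = 0.0179; E_A = (-1.5000 − 0.0179)/√2 = -1.0733.
Condition B: z_P = (81.2 − 71.4)/11.4 = 0.8596; z_E = (3.67 − 5.38)/1.12 = -1.5268; E_B = (0.8596 − (-1.5268))/√2 = 1.6874.
E_A − E_B = -1.0733 − 1.6874 = -2.7607 ≈ -2.76.

-2.76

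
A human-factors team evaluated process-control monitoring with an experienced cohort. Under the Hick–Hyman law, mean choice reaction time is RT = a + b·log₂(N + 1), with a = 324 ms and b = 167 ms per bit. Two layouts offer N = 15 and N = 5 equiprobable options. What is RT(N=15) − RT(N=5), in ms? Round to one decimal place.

RT(15) = 324 + 167·log₂(16) = 324 + 167·4.0000 = 992.0000 ms.
RT(5) = 324 + 167·log₂(6) = 324 + 167·2.5850 = 755.6950 ms.
Difference = 992.0000 − 755.6950 = 236.3050 ≈ 236.3 ms.

236.3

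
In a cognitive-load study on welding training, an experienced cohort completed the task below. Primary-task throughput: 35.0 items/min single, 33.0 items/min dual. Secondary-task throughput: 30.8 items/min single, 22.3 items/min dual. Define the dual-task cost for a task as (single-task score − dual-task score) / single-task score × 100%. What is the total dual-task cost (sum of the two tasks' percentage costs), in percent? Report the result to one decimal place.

33.3

Primary cost = (35.0 − 33.0) / 35.0 × 100% = 5.7143%.
Secondary cost = (30.8 − 22.3) / 30.8 × 100% = 27.5974%.
Total = 5.7143% + 27.5974% = 33.3117% ≈ 33.3%.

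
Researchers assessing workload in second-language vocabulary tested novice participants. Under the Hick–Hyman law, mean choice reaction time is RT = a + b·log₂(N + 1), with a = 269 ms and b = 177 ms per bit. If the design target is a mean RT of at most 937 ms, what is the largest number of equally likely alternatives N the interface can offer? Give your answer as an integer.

Set 269 + 177·log₂(N + 1) ≤ 937.
log₂(N + 1) ≤ (937 − 269) / 177 = 3.7740.
N + 1 ≤ 2^3.7740 = 13.6800.
N ≤ 12.6800, so the largest integer N is 12.

12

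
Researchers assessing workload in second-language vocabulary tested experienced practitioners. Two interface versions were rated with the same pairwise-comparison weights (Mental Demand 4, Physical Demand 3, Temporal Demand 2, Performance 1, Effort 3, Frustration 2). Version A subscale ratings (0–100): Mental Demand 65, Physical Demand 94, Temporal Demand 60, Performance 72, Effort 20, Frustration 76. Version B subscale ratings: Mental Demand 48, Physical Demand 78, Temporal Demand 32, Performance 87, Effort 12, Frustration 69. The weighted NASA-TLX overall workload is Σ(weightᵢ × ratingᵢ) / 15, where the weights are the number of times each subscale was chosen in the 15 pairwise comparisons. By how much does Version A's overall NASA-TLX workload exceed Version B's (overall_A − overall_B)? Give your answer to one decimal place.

Version A weighted sum = 4·65 + 3·94 + 2·60 + 1·72 + 3·20 + 2·76 = 260 + 282 + 120 + 72 + 60 + 152 = 946; overall_A = 946/15 = 63.0667.
Version B weighted sum = 4·48 + 3·78 + 2·32 + 1·87 + 3·12 + 2·69 = 192 + 234 + 64 + 87 + 36 + 138 = 751; overall_B = 751/15 = 50.0667.
Difference = 63.0667 − 50.0667 = 13.0000 ≈ 13.0.

13.0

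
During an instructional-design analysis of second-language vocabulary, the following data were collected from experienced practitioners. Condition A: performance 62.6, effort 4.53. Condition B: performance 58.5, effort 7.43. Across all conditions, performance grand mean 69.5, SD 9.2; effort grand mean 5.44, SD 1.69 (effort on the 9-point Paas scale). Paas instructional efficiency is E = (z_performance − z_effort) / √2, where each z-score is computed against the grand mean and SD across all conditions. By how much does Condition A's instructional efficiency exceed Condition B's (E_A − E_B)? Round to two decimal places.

1.53

Condition A: z_P = (62.6 − 69.5)/9.2 = -0.7500; z_E = (4.53 − 5.44)/1.69 = -0.5385; E_A = (-0.7500 − (-0.5385))/√2 = -0.1496.
Condition B: z_P = (58.5 − 69.5)/9.2 = -1.1957; z_E = (7.43 − 5.44)/1.69 = 1.1775; E_B = (-1.1957 − 1.1775)/√2 = -1.6781.
E_A − E_B = -0.1496 − (-1.6781) = 1.5285 ≈ 1.53.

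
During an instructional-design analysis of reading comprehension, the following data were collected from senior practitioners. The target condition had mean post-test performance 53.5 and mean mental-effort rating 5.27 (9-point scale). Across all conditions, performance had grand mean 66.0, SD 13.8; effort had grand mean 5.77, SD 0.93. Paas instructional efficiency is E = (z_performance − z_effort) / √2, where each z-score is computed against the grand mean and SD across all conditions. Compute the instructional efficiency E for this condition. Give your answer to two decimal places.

z_performance = (53.5 − 66.0) / 13.8 = -12.5000 / 13.8 = -0.9058.
z_effort = (5.27 − 5.77) / 0.93 = -0.5000 / 0.93 = -0.5376.
z_P − z_E = -0.9058 − (-0.5376) = -0.3682.
E = -0.3682 / √2 = -0.3682 / 1.41421 = -0.2604 ≈ -0.26.

-0.26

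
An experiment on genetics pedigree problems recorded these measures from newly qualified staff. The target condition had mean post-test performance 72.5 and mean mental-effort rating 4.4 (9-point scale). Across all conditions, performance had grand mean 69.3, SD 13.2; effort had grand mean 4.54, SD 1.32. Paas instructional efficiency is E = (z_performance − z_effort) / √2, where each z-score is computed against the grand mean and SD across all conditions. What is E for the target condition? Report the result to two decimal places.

0.25

z_performance = (72.5 − 69.3) / 13.2 = 3.2000 / 13.2 = 0.2424.
z_effort = (4.4 − 4.54) / 1.32 = -0.1400 / 1.32 = -0.1061.
z_P − z_E = 0.2424 − (-0.1061) = 0.3485.
E = 0.3485 / √2 = 0.3485 / 1.41421 = 0.2464 ≈ 0.25.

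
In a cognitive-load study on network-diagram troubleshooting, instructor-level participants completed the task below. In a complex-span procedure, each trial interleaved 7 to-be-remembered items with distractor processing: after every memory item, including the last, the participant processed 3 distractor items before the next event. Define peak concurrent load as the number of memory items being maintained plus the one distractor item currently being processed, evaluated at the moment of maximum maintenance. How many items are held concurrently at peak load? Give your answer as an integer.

Maintenance is greatest during the distractor(s) after memory item 7: all 7 memory items are being held.
One distractor item is concurrently being processed.
Peak concurrent load = 7 + 1 = 8 items.

8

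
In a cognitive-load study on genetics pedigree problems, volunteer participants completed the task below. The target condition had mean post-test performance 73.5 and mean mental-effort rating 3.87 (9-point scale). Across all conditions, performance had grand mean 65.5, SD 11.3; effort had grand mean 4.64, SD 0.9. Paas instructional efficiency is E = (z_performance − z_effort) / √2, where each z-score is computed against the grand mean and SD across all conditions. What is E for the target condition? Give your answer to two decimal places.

1.11

z_performance = (73.5 − 65.5) / 11.3 = 8.0000 / 11.3 = 0.7080.
z_effort = (3.87 − 4.64) / 0.9 = -0.7700 / 0.9 = -0.8556.
z_P − z_E = 0.7080 − (-0.8556) = 1.5636.
E = 1.5636 / √2 = 1.5636 / 1.41421 = 1.1056 ≈ 1.11.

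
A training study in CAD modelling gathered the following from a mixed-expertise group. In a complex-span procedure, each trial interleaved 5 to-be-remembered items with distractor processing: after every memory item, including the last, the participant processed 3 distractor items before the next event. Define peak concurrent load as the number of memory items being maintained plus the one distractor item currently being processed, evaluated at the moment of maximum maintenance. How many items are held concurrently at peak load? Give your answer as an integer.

6

Maintenance is greatest during the distractor(s) after memory item 5: all 5 memory items are being held.
One distractor item is concurrently being processed.
Peak concurrent load = 5 + 1 = 6 items.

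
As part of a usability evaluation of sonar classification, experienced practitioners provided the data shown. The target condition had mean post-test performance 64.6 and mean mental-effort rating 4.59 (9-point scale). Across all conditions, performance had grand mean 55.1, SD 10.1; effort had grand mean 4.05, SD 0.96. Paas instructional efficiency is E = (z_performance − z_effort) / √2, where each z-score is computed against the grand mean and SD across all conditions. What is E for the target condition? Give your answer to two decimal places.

0.27

z_performance = (64.6 − 55.1) / 10.1 = 9.5000 / 10.1 = 0.9406.
z_effort = (4.59 − 4.05) / 0.96 = 0.5400 / 0.96 = 0.5625.
z_P − z_E = 0.9406 − 0.5625 = 0.3781.
E = 0.3781 / √2 = 0.3781 / 1.41421 = 0.2674 ≈ 0.27.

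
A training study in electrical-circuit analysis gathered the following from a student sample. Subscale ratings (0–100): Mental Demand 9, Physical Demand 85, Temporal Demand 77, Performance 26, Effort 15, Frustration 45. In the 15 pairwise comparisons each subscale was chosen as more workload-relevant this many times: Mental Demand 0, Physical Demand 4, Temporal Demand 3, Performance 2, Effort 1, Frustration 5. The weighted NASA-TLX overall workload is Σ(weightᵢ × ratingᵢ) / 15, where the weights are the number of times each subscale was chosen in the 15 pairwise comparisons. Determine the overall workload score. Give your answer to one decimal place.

57.5

The tallies are the weights (they sum to 15).
Weighted sum = 0·9 + 4·85 + 3·77 + 2·26 + 1·15 + 5·45
            = 0 + 340 + 231 + 52 + 15 + 225 = 863.
Overall workload = 863 / 15 = 57.5333 ≈ 57.5.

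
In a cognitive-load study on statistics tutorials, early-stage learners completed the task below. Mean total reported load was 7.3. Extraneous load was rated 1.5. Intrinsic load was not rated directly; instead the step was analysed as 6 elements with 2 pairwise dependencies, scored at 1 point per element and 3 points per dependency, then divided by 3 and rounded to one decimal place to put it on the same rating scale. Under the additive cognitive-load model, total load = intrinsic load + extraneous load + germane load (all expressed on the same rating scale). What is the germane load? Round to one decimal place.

Intrinsic (element-interactivity): (6 × 1 + 2 × 3) / 3 = 12 / 3 = 4.0000 → 4.0.
germane load = total − intrinsic − extraneous
             = 7.3 − 4.0 − 1.5 = 1.8.

1.8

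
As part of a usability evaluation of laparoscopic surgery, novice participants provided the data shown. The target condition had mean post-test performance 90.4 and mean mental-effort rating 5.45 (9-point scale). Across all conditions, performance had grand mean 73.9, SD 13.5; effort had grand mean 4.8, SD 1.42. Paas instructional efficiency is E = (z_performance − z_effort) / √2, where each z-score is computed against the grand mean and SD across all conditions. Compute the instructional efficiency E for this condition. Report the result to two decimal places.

z_performance = (90.4 − 73.9) / 13.5 = 16.5000 / 13.5 = 1.2222.
z_effort = (5.45 − 4.8) / 1.42 = 0.6500 / 1.42 = 0.4577.
z_P − z_E = 1.2222 − 0.4577 = 0.7645.
E = 0.7645 / √2 = 0.7645 / 1.41421 = 0.5406 ≈ 0.54.

0.54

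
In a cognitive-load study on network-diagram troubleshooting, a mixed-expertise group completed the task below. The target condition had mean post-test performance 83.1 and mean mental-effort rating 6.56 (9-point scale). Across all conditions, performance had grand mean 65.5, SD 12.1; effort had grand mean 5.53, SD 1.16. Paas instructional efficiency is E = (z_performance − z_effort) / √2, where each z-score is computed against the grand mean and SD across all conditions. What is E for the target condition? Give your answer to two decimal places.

z_performance = (83.1 − 65.5) / 12.1 = 17.6000 / 12.1 = 1.4545.
z_effort = (6.56 − 5.53) / 1.16 = 1.0300 / 1.16 = 0.8879.
z_P − z_E = 1.4545 − 0.8879 = 0.5666.
E = 0.5666 / √2 = 0.5666 / 1.41421 = 0.4006 ≈ 0.40.

0.40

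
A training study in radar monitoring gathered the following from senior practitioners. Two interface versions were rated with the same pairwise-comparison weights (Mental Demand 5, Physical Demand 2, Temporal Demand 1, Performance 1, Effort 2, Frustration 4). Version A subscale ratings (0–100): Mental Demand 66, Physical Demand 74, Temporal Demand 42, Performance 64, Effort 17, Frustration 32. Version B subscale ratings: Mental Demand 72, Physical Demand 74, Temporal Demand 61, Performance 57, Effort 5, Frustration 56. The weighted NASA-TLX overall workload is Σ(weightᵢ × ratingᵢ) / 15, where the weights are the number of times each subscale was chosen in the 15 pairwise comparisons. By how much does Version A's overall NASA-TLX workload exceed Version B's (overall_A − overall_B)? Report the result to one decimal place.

-7.6

Version A weighted sum = 5·66 + 2·74 + 1·42 + 1·64 + 2·17 + 4·32 = 330 + 148 + 42 + 64 + 34 + 128 = 746; overall_A = 746/15 = 49.7333.
Version B weighted sum = 5·72 + 2·74 + 1·61 + 1·57 + 2·5 + 4·56 = 360 + 148 + 61 + 57 + 10 + 224 = 860; overall_B = 860/15 = 57.3333.
Difference = 49.7333 − 57.3333 = -7.6000 ≈ -7.6.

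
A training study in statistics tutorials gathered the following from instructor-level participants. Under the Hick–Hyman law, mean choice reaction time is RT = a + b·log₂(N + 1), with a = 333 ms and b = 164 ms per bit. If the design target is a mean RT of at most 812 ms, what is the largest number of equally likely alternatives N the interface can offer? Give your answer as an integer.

Set 333 + 164·log₂(N + 1) ≤ 812.
log₂(N + 1) ≤ (812 − 333) / 164 = 2.9207.
N + 1 ≤ 2^2.9207 = 7.5721.
N ≤ 6.5721, so the largest integer N is 6.

6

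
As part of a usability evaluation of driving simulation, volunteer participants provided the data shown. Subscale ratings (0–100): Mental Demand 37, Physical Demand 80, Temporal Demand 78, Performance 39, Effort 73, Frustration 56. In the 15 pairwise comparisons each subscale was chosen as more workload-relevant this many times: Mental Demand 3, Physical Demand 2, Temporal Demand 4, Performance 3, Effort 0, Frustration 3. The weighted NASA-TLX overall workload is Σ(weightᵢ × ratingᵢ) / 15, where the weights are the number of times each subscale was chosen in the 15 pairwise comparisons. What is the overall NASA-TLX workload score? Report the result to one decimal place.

57.9

The tallies are the weights (they sum to 15).
Weighted sum = 3·37 + 2·80 + 4·78 + 3·39 + 0·73 + 3·56
            = 111 + 160 + 312 + 117 + 0 + 168 = 868.
Overall workload = 868 / 15 = 57.8667 ≈ 57.9.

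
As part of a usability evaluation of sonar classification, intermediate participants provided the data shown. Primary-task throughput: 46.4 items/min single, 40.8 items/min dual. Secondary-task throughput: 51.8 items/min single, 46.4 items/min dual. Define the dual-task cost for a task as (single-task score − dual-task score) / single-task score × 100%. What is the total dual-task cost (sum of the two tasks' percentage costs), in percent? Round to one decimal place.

22.5

Primary cost = (46.4 − 40.8) / 46.4 × 100% = 12.0690%.
Secondary cost = (51.8 − 46.4) / 51.8 × 100% = 10.4247%.
Total = 12.0690% + 10.4247% = 22.4937% ≈ 22.5%.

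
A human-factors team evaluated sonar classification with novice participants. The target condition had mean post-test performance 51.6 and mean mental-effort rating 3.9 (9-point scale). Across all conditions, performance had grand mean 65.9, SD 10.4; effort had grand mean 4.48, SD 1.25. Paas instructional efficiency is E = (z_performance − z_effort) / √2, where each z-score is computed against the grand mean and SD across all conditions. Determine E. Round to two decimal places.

-0.64

z_performance = (51.6 − 65.9) / 10.4 = -14.3000 / 10.4 = -1.3750.
z_effort = (3.9 − 4.48) / 1.25 = -0.5800 / 1.25 = -0.4640.
z_P − z_E = -1.3750 − (-0.4640) = -0.9110.
E = -0.9110 / √2 = -0.9110 / 1.41421 = -0.6442 ≈ -0.64.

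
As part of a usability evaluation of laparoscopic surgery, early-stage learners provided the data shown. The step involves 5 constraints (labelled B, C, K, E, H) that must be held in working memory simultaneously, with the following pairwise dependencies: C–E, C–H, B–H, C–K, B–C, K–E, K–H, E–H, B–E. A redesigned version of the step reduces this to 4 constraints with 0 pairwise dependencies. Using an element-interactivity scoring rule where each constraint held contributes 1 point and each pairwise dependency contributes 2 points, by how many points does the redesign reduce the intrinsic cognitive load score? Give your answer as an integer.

Original: 5 × 1 + 9 × 2 = 5 + 18 = 23.
Redesigned: 4 × 1 + 0 × 2 = 4 + 0 = 4.
Reduction = 23 − 4 = 19.

19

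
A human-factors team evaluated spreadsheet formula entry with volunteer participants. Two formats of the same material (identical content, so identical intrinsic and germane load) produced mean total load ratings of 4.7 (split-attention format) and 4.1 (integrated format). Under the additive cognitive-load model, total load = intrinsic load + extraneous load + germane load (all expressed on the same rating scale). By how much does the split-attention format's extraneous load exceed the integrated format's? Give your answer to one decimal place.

Intrinsic and germane load are equal across formats, so the difference in total load equals the difference in extraneous load.
Extraneous-load difference = 4.7 − 4.1 = 0.6.

0.6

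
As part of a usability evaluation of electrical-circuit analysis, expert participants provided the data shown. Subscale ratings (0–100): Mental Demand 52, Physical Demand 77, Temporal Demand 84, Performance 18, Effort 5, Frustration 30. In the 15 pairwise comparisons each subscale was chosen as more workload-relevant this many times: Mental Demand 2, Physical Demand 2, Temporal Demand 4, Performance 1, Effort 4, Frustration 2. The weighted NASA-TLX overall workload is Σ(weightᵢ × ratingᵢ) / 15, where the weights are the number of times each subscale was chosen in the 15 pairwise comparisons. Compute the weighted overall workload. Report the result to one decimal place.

46.1

The tallies are the weights (they sum to 15).
Weighted sum = 2·52 + 2·77 + 4·84 + 1·18 + 4·5 + 2·30
            = 104 + 154 + 336 + 18 + 20 + 60 = 692.
Overall workload = 692 / 15 = 46.1333 ≈ 46.1.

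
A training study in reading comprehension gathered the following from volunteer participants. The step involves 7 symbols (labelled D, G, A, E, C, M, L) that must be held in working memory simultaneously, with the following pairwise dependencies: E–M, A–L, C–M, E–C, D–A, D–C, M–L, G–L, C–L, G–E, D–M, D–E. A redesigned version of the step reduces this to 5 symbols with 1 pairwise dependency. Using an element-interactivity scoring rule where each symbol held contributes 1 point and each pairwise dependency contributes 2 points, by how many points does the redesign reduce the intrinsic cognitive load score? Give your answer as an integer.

24

Original: 7 × 1 + 12 × 2 = 7 + 24 = 31.
Redesigned: 5 × 1 + 1 × 2 = 5 + 2 = 7.
Reduction = 31 − 7 = 24.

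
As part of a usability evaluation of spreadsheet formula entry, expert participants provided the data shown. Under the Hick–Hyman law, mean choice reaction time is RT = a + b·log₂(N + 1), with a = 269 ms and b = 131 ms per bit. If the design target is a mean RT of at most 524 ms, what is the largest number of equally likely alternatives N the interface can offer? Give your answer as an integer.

2

Set 269 + 131·log₂(N + 1) ≤ 524.
log₂(N + 1) ≤ (524 − 269) / 131 = 1.9466.
N + 1 ≤ 2^1.9466 = 3.8547.
N ≤ 2.8547, so the largest integer N is 2.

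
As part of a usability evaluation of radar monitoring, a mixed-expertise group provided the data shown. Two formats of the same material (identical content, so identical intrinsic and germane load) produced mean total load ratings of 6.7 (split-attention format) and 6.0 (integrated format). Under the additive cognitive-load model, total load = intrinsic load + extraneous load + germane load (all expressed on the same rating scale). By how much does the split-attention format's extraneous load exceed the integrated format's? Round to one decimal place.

0.7

Intrinsic and germane load are equal across formats, so the difference in total load equals the difference in extraneous load.
Extraneous-load difference = 6.7 − 6.0 = 0.7.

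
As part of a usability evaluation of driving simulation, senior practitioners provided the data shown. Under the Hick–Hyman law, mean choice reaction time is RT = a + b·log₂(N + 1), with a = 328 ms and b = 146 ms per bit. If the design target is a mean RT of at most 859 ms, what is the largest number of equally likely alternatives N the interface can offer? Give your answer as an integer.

11

Set 328 + 146·log₂(N + 1) ≤ 859.
log₂(N + 1) ≤ (859 − 328) / 146 = 3.6370.
N + 1 ≤ 2^3.6370 = 12.4407.
N ≤ 11.4407, so the largest integer N is 11.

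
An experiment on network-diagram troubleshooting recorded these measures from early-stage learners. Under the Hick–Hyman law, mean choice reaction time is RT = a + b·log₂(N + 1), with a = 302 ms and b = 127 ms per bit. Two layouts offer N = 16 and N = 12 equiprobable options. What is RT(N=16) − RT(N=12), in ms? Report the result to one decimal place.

RT(16) = 302 + 127·log₂(17) = 302 + 127·4.0875 = 821.1125 ms.
RT(12) = 302 + 127·log₂(13) = 302 + 127·3.7004 = 771.9508 ms.
Difference = 821.1125 − 771.9508 = 49.1617 ≈ 49.2 ms.

49.2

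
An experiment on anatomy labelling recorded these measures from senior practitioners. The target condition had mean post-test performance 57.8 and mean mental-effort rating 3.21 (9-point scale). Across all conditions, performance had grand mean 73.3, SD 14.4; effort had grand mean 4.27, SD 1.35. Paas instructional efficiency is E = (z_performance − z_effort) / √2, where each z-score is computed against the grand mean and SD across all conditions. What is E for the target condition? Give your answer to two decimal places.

-0.21

z_performance = (57.8 − 73.3) / 14.4 = -15.5000 / 14.4 = -1.0764.
z_effort = (3.21 − 4.27) / 1.35 = -1.0600 / 1.35 = -0.7852.
z_P − z_E = -1.0764 − (-0.7852) = -0.2912.
E = -0.2912 / √2 = -0.2912 / 1.41421 = -0.2059 ≈ -0.21.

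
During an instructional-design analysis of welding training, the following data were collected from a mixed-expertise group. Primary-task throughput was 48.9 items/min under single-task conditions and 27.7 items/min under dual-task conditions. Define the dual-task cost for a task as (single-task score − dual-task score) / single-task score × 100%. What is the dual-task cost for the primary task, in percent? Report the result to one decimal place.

43.4

Cost = (48.9 − 27.7) / 48.9 × 100%
     = 21.2000 / 48.9 × 100% = 43.3538%.
≈ 43.4%.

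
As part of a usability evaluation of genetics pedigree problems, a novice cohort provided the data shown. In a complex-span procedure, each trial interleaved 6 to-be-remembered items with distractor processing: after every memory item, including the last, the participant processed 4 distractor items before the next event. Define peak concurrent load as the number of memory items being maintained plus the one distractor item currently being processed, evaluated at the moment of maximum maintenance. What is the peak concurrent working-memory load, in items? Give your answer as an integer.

Maintenance is greatest during the distractor(s) after memory item 6: all 6 memory items are being held.
One distractor item is concurrently being processed.
Peak concurrent load = 6 + 1 = 7 items.

7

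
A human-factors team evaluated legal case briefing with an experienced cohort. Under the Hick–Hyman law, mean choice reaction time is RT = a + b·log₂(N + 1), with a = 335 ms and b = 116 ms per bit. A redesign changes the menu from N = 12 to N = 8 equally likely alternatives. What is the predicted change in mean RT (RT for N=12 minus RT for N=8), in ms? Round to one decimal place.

RT(12) = 335 + 116·log₂(13) = 335 + 116·3.7004 = 764.2464 ms.
RT(8) = 335 + 116·log₂(9) = 335 + 116·3.1699 = 702.7084 ms.
Difference = 764.2464 − 702.7084 = 61.5380 ≈ 61.5 ms.

61.5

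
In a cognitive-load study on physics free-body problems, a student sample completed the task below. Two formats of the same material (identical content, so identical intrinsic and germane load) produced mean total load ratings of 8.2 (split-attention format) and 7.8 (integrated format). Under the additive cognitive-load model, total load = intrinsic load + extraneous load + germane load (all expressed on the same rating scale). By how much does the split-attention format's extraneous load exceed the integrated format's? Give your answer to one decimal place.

0.4

Intrinsic and germane load are equal across formats, so the difference in total load equals the difference in extraneous load.
Extraneous-load difference = 8.2 − 7.8 = 0.4.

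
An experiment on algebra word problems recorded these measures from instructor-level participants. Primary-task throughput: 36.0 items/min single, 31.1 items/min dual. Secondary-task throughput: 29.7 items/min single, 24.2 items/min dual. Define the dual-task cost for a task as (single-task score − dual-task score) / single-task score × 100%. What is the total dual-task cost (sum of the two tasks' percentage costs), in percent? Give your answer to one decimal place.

Primary cost = (36.0 − 31.1) / 36.0 × 100% = 13.6111%.
Secondary cost = (29.7 − 24.2) / 29.7 × 100% = 18.5185%.
Total = 13.6111% + 18.5185% = 32.1296% ≈ 32.1%.

32.1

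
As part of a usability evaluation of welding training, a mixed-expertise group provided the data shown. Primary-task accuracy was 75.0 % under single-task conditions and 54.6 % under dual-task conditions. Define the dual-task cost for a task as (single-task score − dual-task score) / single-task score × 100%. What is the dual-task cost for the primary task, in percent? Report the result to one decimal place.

27.2

Cost = (75.0 − 54.6) / 75.0 × 100%
     = 20.4000 / 75.0 × 100% = 27.2000%.
≈ 27.2%.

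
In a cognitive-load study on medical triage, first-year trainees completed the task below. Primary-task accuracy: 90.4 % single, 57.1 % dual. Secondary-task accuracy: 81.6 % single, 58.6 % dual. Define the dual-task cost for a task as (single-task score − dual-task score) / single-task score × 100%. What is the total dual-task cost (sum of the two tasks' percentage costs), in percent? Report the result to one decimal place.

Primary cost = (90.4 − 57.1) / 90.4 × 100% = 36.8363%.
Secondary cost = (81.6 − 58.6) / 81.6 × 100% = 28.1863%.
Total = 36.8363% + 28.1863% = 65.0226% ≈ 65.0%.

65.0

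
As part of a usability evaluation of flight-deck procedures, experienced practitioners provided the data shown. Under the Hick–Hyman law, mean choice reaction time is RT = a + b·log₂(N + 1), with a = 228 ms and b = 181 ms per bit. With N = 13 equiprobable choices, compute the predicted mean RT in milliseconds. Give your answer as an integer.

917

log₂(13 + 1) = log₂(14) = 3.8074.
RT = 228 + 181 × 3.8074 = 228 + 689.1394 = 917.1394 ms.
≈ 917 ms.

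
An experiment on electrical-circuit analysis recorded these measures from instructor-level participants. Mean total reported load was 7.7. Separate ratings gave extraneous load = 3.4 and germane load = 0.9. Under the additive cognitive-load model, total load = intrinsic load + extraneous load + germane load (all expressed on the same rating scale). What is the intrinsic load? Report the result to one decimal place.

intrinsic load = total − extraneous − germane
             = 7.7 − 3.4 − 0.9 = 3.4.

3.4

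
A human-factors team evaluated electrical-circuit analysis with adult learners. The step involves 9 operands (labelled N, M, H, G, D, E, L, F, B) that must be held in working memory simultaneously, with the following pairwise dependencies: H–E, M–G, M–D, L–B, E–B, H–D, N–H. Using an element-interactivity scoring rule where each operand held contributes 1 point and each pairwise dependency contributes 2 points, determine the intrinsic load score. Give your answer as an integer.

23

Count of operands held simultaneously: 9.
Count of pairwise dependencies listed: 7.
Element contribution: 9 × 1 = 9.
Interaction contribution: 7 × 2 = 14.
Intrinsic load = 9 + 14 = 23.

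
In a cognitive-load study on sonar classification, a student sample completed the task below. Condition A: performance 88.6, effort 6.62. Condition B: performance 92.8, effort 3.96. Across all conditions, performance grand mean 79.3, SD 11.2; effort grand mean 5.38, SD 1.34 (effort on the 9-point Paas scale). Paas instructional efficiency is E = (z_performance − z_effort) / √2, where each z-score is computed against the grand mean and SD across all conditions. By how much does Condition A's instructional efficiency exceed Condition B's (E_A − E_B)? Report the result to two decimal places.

-1.67

Condition A: z_P = (88.6 − 79.3)/11.2 = 0.8304; z_E = (6.62 − 5.38)/1.34 = 0.9254; E_A = (0.8304 − 0.9254)/√2 = -0.0672.
Condition B: z_P = (92.8 − 79.3)/11.2 = 1.2054; z_E = (3.96 − 5.38)/1.34 = -1.0597; E_B = (1.2054 − (-1.0597))/√2 = 1.6017.
E_A − E_B = -0.0672 − 1.6017 = -1.6689 ≈ -1.67.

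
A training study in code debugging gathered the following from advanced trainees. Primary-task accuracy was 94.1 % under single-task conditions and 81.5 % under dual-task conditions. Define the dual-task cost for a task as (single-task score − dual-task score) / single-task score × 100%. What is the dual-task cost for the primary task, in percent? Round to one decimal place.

13.4

Cost = (94.1 − 81.5) / 94.1 × 100%
     = 12.6000 / 94.1 × 100% = 13.3900%.
≈ 13.4%.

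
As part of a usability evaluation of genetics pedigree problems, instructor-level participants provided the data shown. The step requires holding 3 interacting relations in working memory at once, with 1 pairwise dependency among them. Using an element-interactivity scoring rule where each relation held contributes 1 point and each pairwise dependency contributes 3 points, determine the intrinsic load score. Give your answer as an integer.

6

Element contribution: 3 × 1 = 3.
Interaction contribution: 1 × 3 = 3.
Intrinsic load = 3 + 3 = 6.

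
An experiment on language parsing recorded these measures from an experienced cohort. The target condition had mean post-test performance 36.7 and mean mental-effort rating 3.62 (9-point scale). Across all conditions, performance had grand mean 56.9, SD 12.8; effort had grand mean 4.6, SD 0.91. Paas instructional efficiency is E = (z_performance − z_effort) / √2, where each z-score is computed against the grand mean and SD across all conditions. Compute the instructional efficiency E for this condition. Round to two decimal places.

-0.35

z_performance = (36.7 − 56.9) / 12.8 = -20.2000 / 12.8 = -1.5781.
z_effort = (3.62 − 4.6) / 0.91 = -0.9800 / 0.91 = -1.0769.
z_P − z_E = -1.5781 − (-1.0769) = -0.5012.
E = -0.5012 / √2 = -0.5012 / 1.41421 = -0.3544 ≈ -0.35.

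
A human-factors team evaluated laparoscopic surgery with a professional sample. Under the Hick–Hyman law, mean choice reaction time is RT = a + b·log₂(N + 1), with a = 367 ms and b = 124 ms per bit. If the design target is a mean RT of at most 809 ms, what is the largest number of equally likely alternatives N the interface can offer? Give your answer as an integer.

10

Set 367 + 124·log₂(N + 1) ≤ 809.
log₂(N + 1) ≤ (809 − 367) / 124 = 3.5645.
N + 1 ≤ 2^3.5645 = 11.8310.
N ≤ 10.8310, so the largest integer N is 10.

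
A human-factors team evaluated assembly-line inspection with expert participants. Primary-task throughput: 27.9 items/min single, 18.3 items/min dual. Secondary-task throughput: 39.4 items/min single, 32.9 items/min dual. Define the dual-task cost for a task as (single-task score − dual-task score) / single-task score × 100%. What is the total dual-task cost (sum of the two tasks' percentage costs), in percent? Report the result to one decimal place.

50.9

Primary cost = (27.9 − 18.3) / 27.9 × 100% = 34.4086%.
Secondary cost = (39.4 − 32.9) / 39.4 × 100% = 16.4975%.
Total = 34.4086% + 16.4975% = 50.9061% ≈ 50.9%.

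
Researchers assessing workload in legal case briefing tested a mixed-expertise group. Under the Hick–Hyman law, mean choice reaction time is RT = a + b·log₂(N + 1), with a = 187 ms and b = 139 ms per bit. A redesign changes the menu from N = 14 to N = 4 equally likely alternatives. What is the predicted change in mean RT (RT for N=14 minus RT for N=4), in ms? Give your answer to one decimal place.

220.3

RT(14) = 187 + 139·log₂(15) = 187 + 139·3.9069 = 730.0591 ms.
RT(4) = 187 + 139·log₂(5) = 187 + 139·2.3219 = 509.7441 ms.
Difference = 730.0591 − 509.7441 = 220.3150 ≈ 220.3 ms.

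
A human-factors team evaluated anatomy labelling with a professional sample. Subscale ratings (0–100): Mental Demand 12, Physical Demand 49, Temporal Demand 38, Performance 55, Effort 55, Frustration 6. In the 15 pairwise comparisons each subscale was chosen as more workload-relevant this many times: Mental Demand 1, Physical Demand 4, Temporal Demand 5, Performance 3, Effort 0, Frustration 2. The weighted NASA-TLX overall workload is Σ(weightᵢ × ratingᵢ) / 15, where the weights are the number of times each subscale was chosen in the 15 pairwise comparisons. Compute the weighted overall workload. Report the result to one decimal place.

38.3

The tallies are the weights (they sum to 15).
Weighted sum = 1·12 + 4·49 + 5·38 + 3·55 + 0·55 + 2·6
            = 12 + 196 + 190 + 165 + 0 + 12 = 575.
Overall workload = 575 / 15 = 38.3333 ≈ 38.3.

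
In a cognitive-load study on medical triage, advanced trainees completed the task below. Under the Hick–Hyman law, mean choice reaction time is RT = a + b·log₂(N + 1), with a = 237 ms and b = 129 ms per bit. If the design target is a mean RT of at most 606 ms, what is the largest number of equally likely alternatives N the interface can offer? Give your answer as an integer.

Set 237 + 129·log₂(N + 1) ≤ 606.
log₂(N + 1) ≤ (606 − 237) / 129 = 2.8605.
N + 1 ≤ 2^2.8605 = 7.2627.
N ≤ 6.2627, so the largest integer N is 6.

6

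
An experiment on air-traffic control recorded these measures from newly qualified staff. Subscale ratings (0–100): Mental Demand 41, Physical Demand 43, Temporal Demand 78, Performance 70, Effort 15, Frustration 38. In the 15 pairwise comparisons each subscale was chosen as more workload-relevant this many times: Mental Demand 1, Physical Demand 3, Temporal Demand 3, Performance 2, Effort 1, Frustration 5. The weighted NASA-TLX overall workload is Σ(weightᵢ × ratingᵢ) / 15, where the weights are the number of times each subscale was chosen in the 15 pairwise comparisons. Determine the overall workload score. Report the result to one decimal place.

The tallies are the weights (they sum to 15).
Weighted sum = 1·41 + 3·43 + 3·78 + 2·70 + 1·15 + 5·38
            = 41 + 129 + 234 + 140 + 15 + 190 = 749.
Overall workload = 749 / 15 = 49.9333 ≈ 49.9.

49.9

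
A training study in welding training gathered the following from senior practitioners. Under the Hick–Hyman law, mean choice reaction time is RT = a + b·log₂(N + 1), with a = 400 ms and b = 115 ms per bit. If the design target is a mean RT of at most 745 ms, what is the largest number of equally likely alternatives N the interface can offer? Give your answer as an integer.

Set 400 + 115·log₂(N + 1) ≤ 745.
log₂(N + 1) ≤ (745 − 400) / 115 = 3.0000.
N + 1 ≤ 2^3.0000 = 8.0000.
N ≤ 7.0000, so the largest integer N is 7.

7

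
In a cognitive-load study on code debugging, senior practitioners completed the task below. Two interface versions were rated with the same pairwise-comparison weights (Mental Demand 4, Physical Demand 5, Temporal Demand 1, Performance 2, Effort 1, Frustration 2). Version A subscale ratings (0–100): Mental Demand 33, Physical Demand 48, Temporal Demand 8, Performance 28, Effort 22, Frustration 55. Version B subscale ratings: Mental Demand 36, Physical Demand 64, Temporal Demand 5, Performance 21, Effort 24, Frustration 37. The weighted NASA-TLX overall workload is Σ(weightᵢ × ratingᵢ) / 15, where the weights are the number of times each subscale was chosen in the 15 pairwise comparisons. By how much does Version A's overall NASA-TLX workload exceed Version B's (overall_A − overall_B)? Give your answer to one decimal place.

-2.7

Version A weighted sum = 4·33 + 5·48 + 1·8 + 2·28 + 1·22 + 2·55 = 132 + 240 + 8 + 56 + 22 + 110 = 568; overall_A = 568/15 = 37.8667.
Version B weighted sum = 4·36 + 5·64 + 1·5 + 2·21 + 1·24 + 2·37 = 144 + 320 + 5 + 42 + 24 + 74 = 609; overall_B = 609/15 = 40.6000.
Difference = 37.8667 − 40.6000 = -2.7333 ≈ -2.7.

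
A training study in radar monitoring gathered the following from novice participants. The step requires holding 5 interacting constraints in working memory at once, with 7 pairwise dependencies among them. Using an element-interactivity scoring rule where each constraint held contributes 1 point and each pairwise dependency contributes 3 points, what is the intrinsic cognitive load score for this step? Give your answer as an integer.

26

Element contribution: 5 × 1 = 5.
Interaction contribution: 7 × 3 = 21.
Intrinsic load = 5 + 21 = 26.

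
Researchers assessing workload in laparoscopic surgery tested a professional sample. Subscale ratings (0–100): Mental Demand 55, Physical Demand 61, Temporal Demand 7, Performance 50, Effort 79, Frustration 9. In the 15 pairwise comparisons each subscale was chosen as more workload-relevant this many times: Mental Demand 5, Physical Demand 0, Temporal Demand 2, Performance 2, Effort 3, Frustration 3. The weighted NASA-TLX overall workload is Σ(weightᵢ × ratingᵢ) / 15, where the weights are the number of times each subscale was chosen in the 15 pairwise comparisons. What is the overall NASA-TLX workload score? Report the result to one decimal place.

43.5

The tallies are the weights (they sum to 15).
Weighted sum = 5·55 + 0·61 + 2·7 + 2·50 + 3·79 + 3·9
            = 275 + 0 + 14 + 100 + 237 + 27 = 653.
Overall workload = 653 / 15 = 43.5333 ≈ 43.5.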